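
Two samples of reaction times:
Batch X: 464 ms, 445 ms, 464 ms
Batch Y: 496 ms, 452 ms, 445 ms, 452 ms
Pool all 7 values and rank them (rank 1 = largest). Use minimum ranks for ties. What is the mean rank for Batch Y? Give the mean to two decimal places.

Sorted (descending): 496, 464, 464, 452, 452, 445, 445
The 2 values of 464 occupy positions 2–3 → each gets rank 2.
The 2 values of 452 occupy positions 4–5 → each gets rank 4.
The 2 values of 445 occupy positions 6–7 → each gets rank 6.
Batch Y values → pooled ranks: 496→1, 452→4, 445→6, 452→4
Mean rank = (1 + 4 + 6 + 4) / 4 = 3.75

3.75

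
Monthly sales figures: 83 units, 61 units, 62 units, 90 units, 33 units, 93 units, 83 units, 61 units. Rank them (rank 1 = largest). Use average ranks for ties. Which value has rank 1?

Sorted (descending): 93, 90, 83, 83, 62, 61, 61, 33
The 2 values of 83 occupy positions 3–4 → average rank (3+4)/2 = 3.5.
The 2 values of 61 occupy positions 6–7 → average rank (6+7)/2 = 6.5.
Rank 1 → value 93.

93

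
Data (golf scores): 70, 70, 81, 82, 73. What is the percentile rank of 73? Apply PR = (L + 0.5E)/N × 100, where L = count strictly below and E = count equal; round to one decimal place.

N = 5.
Strictly below 73: 2. Equal to 73: 1.
PR = (2 + 0.5·1)/5 × 100 = 50.0

50.0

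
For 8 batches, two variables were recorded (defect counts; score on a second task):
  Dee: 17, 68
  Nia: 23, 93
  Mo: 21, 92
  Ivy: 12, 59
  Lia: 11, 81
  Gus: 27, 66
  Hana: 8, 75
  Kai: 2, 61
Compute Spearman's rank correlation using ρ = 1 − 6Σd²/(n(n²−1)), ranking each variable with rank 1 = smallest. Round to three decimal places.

0.333

Ranks of variable 1: 5, 7, 6, 4, 3, 8, 2, 1
Ranks of variable 2: 4, 8, 7, 1, 6, 3, 5, 2
d = r₁ − r₂: 1, -1, -1, 3, -3, 5, -3, -1
d²: 1, 1, 1, 9, 9, 25, 9, 1; Σd² = 56
ρ = 1 − 6·56/(8·63) = 1 − 336/504 = 0.333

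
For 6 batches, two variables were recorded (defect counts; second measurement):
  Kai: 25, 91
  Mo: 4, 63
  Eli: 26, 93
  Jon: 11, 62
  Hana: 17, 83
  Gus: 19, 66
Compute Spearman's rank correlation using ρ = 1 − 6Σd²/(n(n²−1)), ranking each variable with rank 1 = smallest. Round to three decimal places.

Ranks of variable 1: 5, 1, 6, 2, 3, 4
Ranks of variable 2: 5, 2, 6, 1, 4, 3
d = r₁ − r₂: 0, -1, 0, 1, -1, 1
d²: 0, 1, 0, 1, 1, 1; Σd² = 4
ρ = 1 − 6·4/(6·35) = 1 − 24/210 = 0.886

0.886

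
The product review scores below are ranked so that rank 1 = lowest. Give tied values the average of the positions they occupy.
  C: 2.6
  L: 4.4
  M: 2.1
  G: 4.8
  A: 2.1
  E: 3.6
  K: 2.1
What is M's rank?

Sorted (ascending): 2.1, 2.1, 2.1, 2.6, 3.6, 4.4, 4.8
The 3 values of 2.1 occupy positions 1–3 → average rank 2.
M has value 2.1 → rank 2.

2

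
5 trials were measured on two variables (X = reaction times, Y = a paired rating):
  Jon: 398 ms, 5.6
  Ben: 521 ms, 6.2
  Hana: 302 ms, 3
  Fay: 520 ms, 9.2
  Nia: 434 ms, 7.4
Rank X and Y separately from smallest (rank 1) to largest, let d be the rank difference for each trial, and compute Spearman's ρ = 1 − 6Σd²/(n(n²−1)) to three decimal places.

Ranks of variable 1: 2, 5, 1, 4, 3
Ranks of variable 2: 2, 3, 1, 5, 4
d = r₁ − r₂: 0, 2, 0, -1, -1
d²: 0, 4, 0, 1, 1; Σd² = 6
ρ = 1 − 6·6/(5·24) = 1 − 36/120 = 0.700

0.700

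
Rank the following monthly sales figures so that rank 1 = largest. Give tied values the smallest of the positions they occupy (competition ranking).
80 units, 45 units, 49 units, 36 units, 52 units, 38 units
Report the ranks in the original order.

Sorted (descending): 80, 52, 49, 45, 38, 36
No ties — each value takes its position as its rank.

1, 4, 3, 6, 2, 5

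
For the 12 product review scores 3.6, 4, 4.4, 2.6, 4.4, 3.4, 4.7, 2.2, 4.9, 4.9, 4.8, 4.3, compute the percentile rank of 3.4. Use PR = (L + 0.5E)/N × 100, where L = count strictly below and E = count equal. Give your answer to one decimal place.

20.8

N = 12.
Strictly below 3.4: 2. Equal to 3.4: 1.
PR = (2 + 0.5·1)/12 × 100 = 20.8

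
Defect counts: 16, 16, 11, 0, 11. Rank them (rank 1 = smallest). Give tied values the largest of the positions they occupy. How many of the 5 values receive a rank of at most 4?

Sorted (ascending): 0, 11, 11, 16, 16
The 2 values of 11 occupy positions 2–3 → each gets rank 3.
The 2 values of 16 occupy positions 4–5 → each gets rank 5.
Ranks ≤ 4: {1, 3, 3} → 3 values.

3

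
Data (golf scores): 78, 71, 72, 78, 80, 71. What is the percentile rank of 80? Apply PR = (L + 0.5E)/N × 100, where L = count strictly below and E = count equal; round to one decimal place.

91.7

N = 6.
Strictly below 80: 5. Equal to 80: 1.
PR = (5 + 0.5·1)/6 × 100 = 91.7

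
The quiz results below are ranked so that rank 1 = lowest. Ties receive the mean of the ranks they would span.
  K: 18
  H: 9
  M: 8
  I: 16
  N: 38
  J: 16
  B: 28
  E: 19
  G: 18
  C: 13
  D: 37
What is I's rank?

4.5

Sorted (ascending): 8, 9, 13, 16, 16, 18, 18, 19, 28, 37, 38
The 2 values of 16 occupy positions 4–5 → average rank (4+5)/2 = 4.5.
The 2 values of 18 occupy positions 6–7 → average rank (6+7)/2 = 6.5.
I has value 16 → rank 4.5.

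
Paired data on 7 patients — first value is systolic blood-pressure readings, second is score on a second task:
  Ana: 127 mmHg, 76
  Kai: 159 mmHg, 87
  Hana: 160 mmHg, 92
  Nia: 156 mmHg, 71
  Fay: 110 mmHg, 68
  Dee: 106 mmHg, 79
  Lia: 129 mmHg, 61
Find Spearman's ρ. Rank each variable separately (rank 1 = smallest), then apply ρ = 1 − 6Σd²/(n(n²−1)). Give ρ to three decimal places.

0.464

Ranks of variable 1: 3, 6, 7, 5, 2, 1, 4
Ranks of variable 2: 4, 6, 7, 3, 2, 5, 1
d = r₁ − r₂: -1, 0, 0, 2, 0, -4, 3
d²: 1, 0, 0, 4, 0, 16, 9; Σd² = 30
ρ = 1 − 6·30/(7·48) = 1 − 180/336 = 0.464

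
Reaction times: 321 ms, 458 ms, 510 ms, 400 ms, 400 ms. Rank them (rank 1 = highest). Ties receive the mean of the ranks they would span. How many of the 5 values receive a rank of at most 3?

2

Sorted (descending): 510, 458, 400, 400, 321
The 2 values of 400 occupy positions 3–4 → average rank (3+4)/2 = 3.5.
Ranks ≤ 3: {1, 2} → 2 values.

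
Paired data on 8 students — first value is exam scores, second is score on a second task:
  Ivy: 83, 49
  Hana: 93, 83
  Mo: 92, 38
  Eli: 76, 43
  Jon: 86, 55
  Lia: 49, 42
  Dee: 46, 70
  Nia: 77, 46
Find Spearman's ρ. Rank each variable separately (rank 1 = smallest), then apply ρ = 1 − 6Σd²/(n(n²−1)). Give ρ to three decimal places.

0.143

Ranks of variable 1: 5, 8, 7, 3, 6, 2, 1, 4
Ranks of variable 2: 5, 8, 1, 3, 6, 2, 7, 4
d = r₁ − r₂: 0, 0, 6, 0, 0, 0, -6, 0
d²: 0, 0, 36, 0, 0, 0, 36, 0; Σd² = 72
ρ = 1 − 6·72/(8·63) = 1 − 432/504 = 0.143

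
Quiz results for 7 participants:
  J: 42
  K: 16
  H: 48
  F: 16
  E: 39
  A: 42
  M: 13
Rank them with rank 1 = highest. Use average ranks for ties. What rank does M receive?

7

Sorted (descending): 48, 42, 42, 39, 16, 16, 13
The 2 values of 42 occupy positions 2–3 → average rank (2+3)/2 = 2.5.
The 2 values of 16 occupy positions 5–6 → average rank (5+6)/2 = 5.5.
M has value 13 → rank 7.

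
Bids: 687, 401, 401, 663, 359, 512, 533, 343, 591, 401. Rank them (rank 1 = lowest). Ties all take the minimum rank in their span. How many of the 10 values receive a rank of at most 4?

Sorted (ascending): 343, 359, 401, 401, 401, 512, 533, 591, 663, 687
The 3 values of 401 occupy positions 3–5 → each gets rank 3.
Ranks ≤ 4: {1, 2, 3, 3, 3} → 5 values.

5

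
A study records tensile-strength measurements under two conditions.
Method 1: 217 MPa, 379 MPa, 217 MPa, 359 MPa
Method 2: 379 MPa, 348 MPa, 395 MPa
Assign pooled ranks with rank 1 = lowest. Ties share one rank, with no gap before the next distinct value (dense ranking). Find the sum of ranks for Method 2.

Sorted (ascending): 217, 217, 348, 359, 379, 379, 395
The 2 values of 217 share dense rank 1.
The 2 values of 379 share dense rank 4.
Remaining distinct values take the next consecutive integers.
Method 2 values → pooled ranks: 379→4, 348→2, 395→5
Rank sum = 4 + 2 + 5 = 11

11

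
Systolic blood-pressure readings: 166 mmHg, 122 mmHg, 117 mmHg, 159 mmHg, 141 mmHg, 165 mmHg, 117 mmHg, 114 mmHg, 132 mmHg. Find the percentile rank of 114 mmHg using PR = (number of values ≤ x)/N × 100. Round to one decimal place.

N = 9.
Strictly below 114: 0. Equal to 114: 1.
PR = 1/9 × 100 = 11.1

11.1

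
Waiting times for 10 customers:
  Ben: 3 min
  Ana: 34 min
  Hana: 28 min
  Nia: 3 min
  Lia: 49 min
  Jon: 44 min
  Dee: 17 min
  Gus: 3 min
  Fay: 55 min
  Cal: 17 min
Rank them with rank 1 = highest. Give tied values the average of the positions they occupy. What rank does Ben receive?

Sorted (descending): 55, 49, 44, 34, 28, 17, 17, 3, 3, 3
The 2 values of 17 occupy positions 6–7 → average rank (6+7)/2 = 6.5.
The 3 values of 3 occupy positions 8–10 → average rank 9.
Ben has value 3 min → rank 9.

9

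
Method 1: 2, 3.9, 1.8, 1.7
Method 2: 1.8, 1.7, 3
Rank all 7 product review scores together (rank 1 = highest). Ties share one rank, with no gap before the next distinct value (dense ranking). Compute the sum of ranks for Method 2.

Sorted (descending): 3.9, 3, 2, 1.8, 1.8, 1.7, 1.7
The 2 values of 1.8 share dense rank 4.
The 2 values of 1.7 share dense rank 5.
Remaining distinct values take the next consecutive integers.
Method 2 values → pooled ranks: 1.8→4, 1.7→5, 3→2
Rank sum = 4 + 5 + 2 = 11

11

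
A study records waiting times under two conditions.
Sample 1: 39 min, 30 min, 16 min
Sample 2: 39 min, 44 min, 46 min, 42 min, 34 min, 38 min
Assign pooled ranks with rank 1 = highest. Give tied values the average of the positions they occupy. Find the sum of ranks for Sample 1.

21.5

Sorted (descending): 46, 44, 42, 39, 39, 38, 34, 30, 16
The 2 values of 39 occupy positions 4–5 → average rank (4+5)/2 = 4.5.
Sample 1 values → pooled ranks: 39→4.5, 30→8, 16→9
Rank sum = 4.5 + 8 + 9 = 21.5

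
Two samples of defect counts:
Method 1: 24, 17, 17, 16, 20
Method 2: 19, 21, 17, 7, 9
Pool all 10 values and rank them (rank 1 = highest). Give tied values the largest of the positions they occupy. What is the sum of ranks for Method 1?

26

Sorted (descending): 24, 21, 20, 19, 17, 17, 17, 16, 9, 7
The 3 values of 17 occupy positions 5–7 → each gets rank 7.
Method 1 values → pooled ranks: 24→1, 17→7, 17→7, 16→8, 20→3
Rank sum = 1 + 7 + 7 + 8 + 3 = 26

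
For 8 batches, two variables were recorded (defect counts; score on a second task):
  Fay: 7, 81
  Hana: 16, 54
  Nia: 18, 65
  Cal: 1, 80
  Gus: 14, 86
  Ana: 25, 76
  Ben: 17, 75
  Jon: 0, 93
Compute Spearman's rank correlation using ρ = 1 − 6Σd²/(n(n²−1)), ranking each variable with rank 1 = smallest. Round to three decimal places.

-0.690

Ranks of variable 1: 3, 5, 7, 2, 4, 8, 6, 1
Ranks of variable 2: 6, 1, 2, 5, 7, 4, 3, 8
d = r₁ − r₂: -3, 4, 5, -3, -3, 4, 3, -7
d²: 9, 16, 25, 9, 9, 16, 9, 49; Σd² = 142
ρ = 1 − 6·142/(8·63) = 1 − 852/504 = -0.690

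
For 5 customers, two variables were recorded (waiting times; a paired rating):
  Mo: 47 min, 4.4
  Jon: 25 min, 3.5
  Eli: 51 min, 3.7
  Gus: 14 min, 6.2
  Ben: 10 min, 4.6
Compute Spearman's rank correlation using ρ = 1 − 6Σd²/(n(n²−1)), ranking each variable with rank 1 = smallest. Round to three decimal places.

Ranks of variable 1: 4, 3, 5, 2, 1
Ranks of variable 2: 3, 1, 2, 5, 4
d = r₁ − r₂: 1, 2, 3, -3, -3
d²: 1, 4, 9, 9, 9; Σd² = 32
ρ = 1 − 6·32/(5·24) = 1 − 192/120 = -0.600

-0.600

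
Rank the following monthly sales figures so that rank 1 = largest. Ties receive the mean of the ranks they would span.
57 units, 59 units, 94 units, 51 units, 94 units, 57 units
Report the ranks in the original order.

Sorted (descending): 94, 94, 59, 57, 57, 51
The 2 values of 94 occupy positions 1–2 → average rank (1+2)/2 = 1.5.
The 2 values of 57 occupy positions 4–5 → average rank (4+5)/2 = 4.5.

4.5, 3, 1.5, 6, 1.5, 4.5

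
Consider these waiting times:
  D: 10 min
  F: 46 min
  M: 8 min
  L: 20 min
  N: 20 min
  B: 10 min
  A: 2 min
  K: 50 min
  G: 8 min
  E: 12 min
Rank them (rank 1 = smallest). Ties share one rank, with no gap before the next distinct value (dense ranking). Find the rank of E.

4

Sorted (ascending): 2, 8, 8, 10, 10, 12, 20, 20, 46, 50
The 2 values of 8 share dense rank 2.
The 2 values of 10 share dense rank 3.
The 2 values of 20 share dense rank 5.
Remaining distinct values take the next consecutive integers.
E has value 12 min → rank 4.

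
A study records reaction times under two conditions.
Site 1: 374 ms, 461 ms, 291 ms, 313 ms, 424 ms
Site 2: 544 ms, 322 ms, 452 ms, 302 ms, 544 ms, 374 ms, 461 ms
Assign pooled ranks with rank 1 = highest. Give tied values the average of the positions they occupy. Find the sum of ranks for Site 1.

39

Sorted (descending): 544, 544, 461, 461, 452, 424, 374, 374, 322, 313, 302, 291
The 2 values of 544 occupy positions 1–2 → average rank (1+2)/2 = 1.5.
The 2 values of 461 occupy positions 3–4 → average rank (3+4)/2 = 3.5.
The 2 values of 374 occupy positions 7–8 → average rank (7+8)/2 = 7.5.
Site 1 values → pooled ranks: 374→7.5, 461→3.5, 291→12, 313→10, 424→6
Rank sum = 7.5 + 3.5 + 12 + 10 + 6 = 39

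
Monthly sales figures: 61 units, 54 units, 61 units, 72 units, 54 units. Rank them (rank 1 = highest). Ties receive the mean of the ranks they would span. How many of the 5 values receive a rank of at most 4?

3

Sorted (descending): 72, 61, 61, 54, 54
The 2 values of 61 occupy positions 2–3 → average rank (2+3)/2 = 2.5.
The 2 values of 54 occupy positions 4–5 → average rank (4+5)/2 = 4.5.
Ranks ≤ 4: {1, 2.5, 2.5} → 3 values.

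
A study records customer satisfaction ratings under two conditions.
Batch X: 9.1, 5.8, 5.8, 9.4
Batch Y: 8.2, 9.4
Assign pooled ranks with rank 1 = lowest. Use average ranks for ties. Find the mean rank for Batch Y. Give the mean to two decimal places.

4.25

Sorted (ascending): 5.8, 5.8, 8.2, 9.1, 9.4, 9.4
The 2 values of 5.8 occupy positions 1–2 → average rank (1+2)/2 = 1.5.
The 2 values of 9.4 occupy positions 5–6 → average rank (5+6)/2 = 5.5.
Batch Y values → pooled ranks: 8.2→3, 9.4→5.5
Mean rank = (3 + 5.5) / 2 = 4.25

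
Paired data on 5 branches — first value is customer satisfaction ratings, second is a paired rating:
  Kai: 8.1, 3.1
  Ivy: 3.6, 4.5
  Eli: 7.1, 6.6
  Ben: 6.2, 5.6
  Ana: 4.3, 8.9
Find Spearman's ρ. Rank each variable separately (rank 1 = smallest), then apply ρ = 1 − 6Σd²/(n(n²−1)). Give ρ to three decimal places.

-0.300

Ranks of variable 1: 5, 1, 4, 3, 2
Ranks of variable 2: 1, 2, 4, 3, 5
d = r₁ − r₂: 4, -1, 0, 0, -3
d²: 16, 1, 0, 0, 9; Σd² = 26
ρ = 1 − 6·26/(5·24) = 1 − 156/120 = -0.300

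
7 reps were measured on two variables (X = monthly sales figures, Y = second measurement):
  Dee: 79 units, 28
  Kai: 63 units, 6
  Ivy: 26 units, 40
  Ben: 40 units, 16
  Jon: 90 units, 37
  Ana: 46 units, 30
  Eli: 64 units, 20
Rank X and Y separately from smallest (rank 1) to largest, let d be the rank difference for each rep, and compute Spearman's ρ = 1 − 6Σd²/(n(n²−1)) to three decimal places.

-0.036

Ranks of variable 1: 6, 4, 1, 2, 7, 3, 5
Ranks of variable 2: 4, 1, 7, 2, 6, 5, 3
d = r₁ − r₂: 2, 3, -6, 0, 1, -2, 2
d²: 4, 9, 36, 0, 1, 4, 4; Σd² = 58
ρ = 1 − 6·58/(7·48) = 1 − 348/336 = -0.036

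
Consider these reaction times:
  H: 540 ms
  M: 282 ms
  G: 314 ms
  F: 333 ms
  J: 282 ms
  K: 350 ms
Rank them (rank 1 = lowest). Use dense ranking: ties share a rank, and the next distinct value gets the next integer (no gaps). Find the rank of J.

Sorted (ascending): 282, 282, 314, 333, 350, 540
The 2 values of 282 share dense rank 1.
Remaining distinct values take the next consecutive integers.
J has value 282 ms → rank 1.

1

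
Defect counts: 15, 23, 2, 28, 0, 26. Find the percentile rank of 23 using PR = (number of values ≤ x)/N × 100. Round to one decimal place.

N = 6.
Strictly below 23: 3. Equal to 23: 1.
PR = 4/6 × 100 = 66.7

66.7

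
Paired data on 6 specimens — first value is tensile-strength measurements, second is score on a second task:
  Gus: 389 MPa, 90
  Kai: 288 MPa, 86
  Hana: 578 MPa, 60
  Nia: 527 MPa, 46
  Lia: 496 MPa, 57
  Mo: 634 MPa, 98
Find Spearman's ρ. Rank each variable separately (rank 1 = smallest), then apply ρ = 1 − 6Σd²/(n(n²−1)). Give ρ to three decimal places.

Ranks of variable 1: 2, 1, 5, 4, 3, 6
Ranks of variable 2: 5, 4, 3, 1, 2, 6
d = r₁ − r₂: -3, -3, 2, 3, 1, 0
d²: 9, 9, 4, 9, 1, 0; Σd² = 32
ρ = 1 − 6·32/(6·35) = 1 − 192/210 = 0.086

0.086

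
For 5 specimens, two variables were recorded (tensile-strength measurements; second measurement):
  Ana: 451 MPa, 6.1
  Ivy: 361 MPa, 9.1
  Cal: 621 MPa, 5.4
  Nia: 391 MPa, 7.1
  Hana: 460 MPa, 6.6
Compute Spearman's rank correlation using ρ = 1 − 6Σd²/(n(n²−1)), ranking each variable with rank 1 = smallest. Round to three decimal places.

Ranks of variable 1: 3, 1, 5, 2, 4
Ranks of variable 2: 2, 5, 1, 4, 3
d = r₁ − r₂: 1, -4, 4, -2, 1
d²: 1, 16, 16, 4, 1; Σd² = 38
ρ = 1 − 6·38/(5·24) = 1 − 228/120 = -0.900

-0.900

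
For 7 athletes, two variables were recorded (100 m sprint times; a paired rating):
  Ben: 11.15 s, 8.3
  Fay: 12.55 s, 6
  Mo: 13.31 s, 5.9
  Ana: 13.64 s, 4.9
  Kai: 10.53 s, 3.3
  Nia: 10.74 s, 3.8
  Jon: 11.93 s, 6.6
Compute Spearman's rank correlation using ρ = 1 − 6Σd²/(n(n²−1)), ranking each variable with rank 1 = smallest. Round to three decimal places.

Ranks of variable 1: 3, 5, 6, 7, 1, 2, 4
Ranks of variable 2: 7, 5, 4, 3, 1, 2, 6
d = r₁ − r₂: -4, 0, 2, 4, 0, 0, -2
d²: 16, 0, 4, 16, 0, 0, 4; Σd² = 40
ρ = 1 − 6·40/(7·48) = 1 − 240/336 = 0.286

0.286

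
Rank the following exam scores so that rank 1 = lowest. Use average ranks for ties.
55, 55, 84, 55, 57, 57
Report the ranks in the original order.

2, 2, 6, 2, 4.5, 4.5

Sorted (ascending): 55, 55, 55, 57, 57, 84
The 3 values of 55 occupy positions 1–3 → average rank 2.
The 2 values of 57 occupy positions 4–5 → average rank (4+5)/2 = 4.5.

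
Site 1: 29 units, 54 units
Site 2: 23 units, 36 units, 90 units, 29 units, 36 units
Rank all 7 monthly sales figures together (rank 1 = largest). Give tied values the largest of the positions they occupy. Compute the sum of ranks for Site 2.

22

Sorted (descending): 90, 54, 36, 36, 29, 29, 23
The 2 values of 36 occupy positions 3–4 → each gets rank 4.
The 2 values of 29 occupy positions 5–6 → each gets rank 6.
Site 2 values → pooled ranks: 23→7, 36→4, 90→1, 29→6, 36→4
Rank sum = 7 + 4 + 1 + 6 + 4 = 22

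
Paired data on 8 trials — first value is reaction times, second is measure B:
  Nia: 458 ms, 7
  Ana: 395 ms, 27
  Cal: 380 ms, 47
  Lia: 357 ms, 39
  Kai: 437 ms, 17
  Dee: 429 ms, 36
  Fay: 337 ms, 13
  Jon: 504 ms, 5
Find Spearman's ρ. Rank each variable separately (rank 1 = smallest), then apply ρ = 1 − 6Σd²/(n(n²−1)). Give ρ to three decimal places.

-0.595

Ranks of variable 1: 7, 4, 3, 2, 6, 5, 1, 8
Ranks of variable 2: 2, 5, 8, 7, 4, 6, 3, 1
d = r₁ − r₂: 5, -1, -5, -5, 2, -1, -2, 7
d²: 25, 1, 25, 25, 4, 1, 4, 49; Σd² = 134
ρ = 1 − 6·134/(8·63) = 1 − 804/504 = -0.595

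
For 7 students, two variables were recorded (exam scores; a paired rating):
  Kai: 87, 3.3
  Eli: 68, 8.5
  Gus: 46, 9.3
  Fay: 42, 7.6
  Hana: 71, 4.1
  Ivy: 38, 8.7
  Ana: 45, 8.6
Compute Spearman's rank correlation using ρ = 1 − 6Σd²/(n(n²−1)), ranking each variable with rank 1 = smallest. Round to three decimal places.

Ranks of variable 1: 7, 5, 4, 2, 6, 1, 3
Ranks of variable 2: 1, 4, 7, 3, 2, 6, 5
d = r₁ − r₂: 6, 1, -3, -1, 4, -5, -2
d²: 36, 1, 9, 1, 16, 25, 4; Σd² = 92
ρ = 1 − 6·92/(7·48) = 1 − 552/336 = -0.643

-0.643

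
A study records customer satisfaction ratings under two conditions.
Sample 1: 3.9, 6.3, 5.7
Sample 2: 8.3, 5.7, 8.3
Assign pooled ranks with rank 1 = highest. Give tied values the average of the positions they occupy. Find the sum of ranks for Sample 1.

13.5

Sorted (descending): 8.3, 8.3, 6.3, 5.7, 5.7, 3.9
The 2 values of 8.3 occupy positions 1–2 → average rank (1+2)/2 = 1.5.
The 2 values of 5.7 occupy positions 4–5 → average rank (4+5)/2 = 4.5.
Sample 1 values → pooled ranks: 3.9→6, 6.3→3, 5.7→4.5
Rank sum = 6 + 3 + 4.5 = 13.5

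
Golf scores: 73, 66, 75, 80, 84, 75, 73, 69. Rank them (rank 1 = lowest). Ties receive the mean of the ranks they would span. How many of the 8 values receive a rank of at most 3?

2

Sorted (ascending): 66, 69, 73, 73, 75, 75, 80, 84
The 2 values of 73 occupy positions 3–4 → average rank (3+4)/2 = 3.5.
The 2 values of 75 occupy positions 5–6 → average rank (5+6)/2 = 5.5.
Ranks ≤ 3: {1, 2} → 2 values.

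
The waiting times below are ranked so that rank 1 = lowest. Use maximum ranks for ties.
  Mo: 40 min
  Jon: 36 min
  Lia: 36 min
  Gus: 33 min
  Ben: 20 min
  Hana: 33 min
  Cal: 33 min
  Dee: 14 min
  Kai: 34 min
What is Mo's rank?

9

Sorted (ascending): 14, 20, 33, 33, 33, 34, 36, 36, 40
The 3 values of 33 occupy positions 3–5 → each gets rank 5.
The 2 values of 36 occupy positions 7–8 → each gets rank 8.
Mo has value 40 min → rank 9.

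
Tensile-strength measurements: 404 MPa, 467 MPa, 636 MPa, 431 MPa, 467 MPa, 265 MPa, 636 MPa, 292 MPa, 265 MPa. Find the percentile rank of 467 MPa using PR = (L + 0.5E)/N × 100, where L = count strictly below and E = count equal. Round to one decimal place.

N = 9.
Strictly below 467: 5. Equal to 467: 2.
PR = (5 + 0.5·2)/9 × 100 = 66.7

66.7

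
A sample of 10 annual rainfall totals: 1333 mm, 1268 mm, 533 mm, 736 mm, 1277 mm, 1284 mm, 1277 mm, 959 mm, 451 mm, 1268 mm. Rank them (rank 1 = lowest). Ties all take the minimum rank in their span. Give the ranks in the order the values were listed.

10, 5, 2, 3, 7, 9, 7, 4, 1, 5

Sorted (ascending): 451, 533, 736, 959, 1268, 1268, 1277, 1277, 1284, 1333
The 2 values of 1268 occupy positions 5–6 → each gets rank 5.
The 2 values of 1277 occupy positions 7–8 → each gets rank 7.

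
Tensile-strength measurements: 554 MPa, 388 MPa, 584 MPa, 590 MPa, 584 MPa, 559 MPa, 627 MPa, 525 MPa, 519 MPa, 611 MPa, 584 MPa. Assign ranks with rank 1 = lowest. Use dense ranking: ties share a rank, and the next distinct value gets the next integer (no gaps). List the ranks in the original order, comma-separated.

4, 1, 6, 7, 6, 5, 9, 3, 2, 8, 6

Sorted (ascending): 388, 519, 525, 554, 559, 584, 584, 584, 590, 611, 627
The 3 values of 584 share dense rank 6.
Remaining distinct values take the next consecutive integers.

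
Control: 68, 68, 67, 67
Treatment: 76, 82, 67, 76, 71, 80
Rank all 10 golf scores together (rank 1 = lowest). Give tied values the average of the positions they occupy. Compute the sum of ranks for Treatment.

42

Sorted (ascending): 67, 67, 67, 68, 68, 71, 76, 76, 80, 82
The 3 values of 67 occupy positions 1–3 → average rank 2.
The 2 values of 68 occupy positions 4–5 → average rank (4+5)/2 = 4.5.
The 2 values of 76 occupy positions 7–8 → average rank (7+8)/2 = 7.5.
Treatment values → pooled ranks: 76→7.5, 82→10, 67→2, 76→7.5, 71→6, 80→9
Rank sum = 7.5 + 10 + 2 + 7.5 + 6 + 9 = 42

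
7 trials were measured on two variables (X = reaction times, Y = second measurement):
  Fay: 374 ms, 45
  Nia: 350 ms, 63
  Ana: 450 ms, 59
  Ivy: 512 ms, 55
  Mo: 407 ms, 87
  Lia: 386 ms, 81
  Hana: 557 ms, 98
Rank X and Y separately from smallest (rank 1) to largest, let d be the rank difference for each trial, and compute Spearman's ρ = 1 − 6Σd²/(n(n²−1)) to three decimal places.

Ranks of variable 1: 2, 1, 5, 6, 4, 3, 7
Ranks of variable 2: 1, 4, 3, 2, 6, 5, 7
d = r₁ − r₂: 1, -3, 2, 4, -2, -2, 0
d²: 1, 9, 4, 16, 4, 4, 0; Σd² = 38
ρ = 1 − 6·38/(7·48) = 1 − 228/336 = 0.321

0.321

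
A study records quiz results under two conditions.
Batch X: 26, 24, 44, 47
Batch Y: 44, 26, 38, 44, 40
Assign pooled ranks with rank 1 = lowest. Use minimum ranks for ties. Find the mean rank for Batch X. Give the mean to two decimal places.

4.50

Sorted (ascending): 24, 26, 26, 38, 40, 44, 44, 44, 47
The 2 values of 26 occupy positions 2–3 → each gets rank 2.
The 3 values of 44 occupy positions 6–8 → each gets rank 6.
Batch X values → pooled ranks: 26→2, 24→1, 44→6, 47→9
Mean rank = (2 + 1 + 6 + 9) / 4 = 4.50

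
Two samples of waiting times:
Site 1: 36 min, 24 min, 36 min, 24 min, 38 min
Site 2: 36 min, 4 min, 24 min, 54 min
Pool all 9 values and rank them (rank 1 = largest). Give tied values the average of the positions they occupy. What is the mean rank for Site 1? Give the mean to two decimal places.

Sorted (descending): 54, 38, 36, 36, 36, 24, 24, 24, 4
The 3 values of 36 occupy positions 3–5 → average rank 4.
The 3 values of 24 occupy positions 6–8 → average rank 7.
Site 1 values → pooled ranks: 36→4, 24→7, 36→4, 24→7, 38→2
Mean rank = (4 + 7 + 4 + 7 + 2) / 5 = 4.80

4.80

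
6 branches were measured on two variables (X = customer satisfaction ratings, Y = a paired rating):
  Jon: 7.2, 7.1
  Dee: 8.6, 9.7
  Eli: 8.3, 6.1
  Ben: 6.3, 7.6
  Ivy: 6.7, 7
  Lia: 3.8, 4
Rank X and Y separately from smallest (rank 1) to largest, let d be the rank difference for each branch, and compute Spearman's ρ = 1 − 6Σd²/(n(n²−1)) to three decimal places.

Ranks of variable 1: 4, 6, 5, 2, 3, 1
Ranks of variable 2: 4, 6, 2, 5, 3, 1
d = r₁ − r₂: 0, 0, 3, -3, 0, 0
d²: 0, 0, 9, 9, 0, 0; Σd² = 18
ρ = 1 − 6·18/(6·35) = 1 − 108/210 = 0.486

0.486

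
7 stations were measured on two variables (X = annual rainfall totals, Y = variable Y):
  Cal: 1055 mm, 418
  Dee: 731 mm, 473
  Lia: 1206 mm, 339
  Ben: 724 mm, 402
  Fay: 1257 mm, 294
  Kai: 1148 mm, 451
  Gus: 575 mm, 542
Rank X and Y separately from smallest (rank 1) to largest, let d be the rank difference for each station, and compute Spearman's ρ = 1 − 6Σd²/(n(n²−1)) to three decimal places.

Ranks of variable 1: 4, 3, 6, 2, 7, 5, 1
Ranks of variable 2: 4, 6, 2, 3, 1, 5, 7
d = r₁ − r₂: 0, -3, 4, -1, 6, 0, -6
d²: 0, 9, 16, 1, 36, 0, 36; Σd² = 98
ρ = 1 − 6·98/(7·48) = 1 − 588/336 = -0.750

-0.750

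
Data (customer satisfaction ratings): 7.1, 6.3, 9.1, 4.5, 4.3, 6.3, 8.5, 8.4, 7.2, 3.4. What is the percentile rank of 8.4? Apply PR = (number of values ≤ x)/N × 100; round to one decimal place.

N = 10.
Strictly below 8.4: 7. Equal to 8.4: 1.
PR = 8/10 × 100 = 80.0

80.0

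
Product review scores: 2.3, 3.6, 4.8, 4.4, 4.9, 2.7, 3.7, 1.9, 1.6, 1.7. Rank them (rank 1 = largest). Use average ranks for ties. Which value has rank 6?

Sorted (descending): 4.9, 4.8, 4.4, 3.7, 3.6, 2.7, 2.3, 1.9, 1.7, 1.6
No ties — each value takes its position as its rank.
Rank 6 → value 2.7.

2.7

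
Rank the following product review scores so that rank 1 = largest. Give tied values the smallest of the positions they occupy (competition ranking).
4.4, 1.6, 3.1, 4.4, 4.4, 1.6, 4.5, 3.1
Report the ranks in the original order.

2, 7, 5, 2, 2, 7, 1, 5

Sorted (descending): 4.5, 4.4, 4.4, 4.4, 3.1, 3.1, 1.6, 1.6
The 3 values of 4.4 occupy positions 2–4 → each gets rank 2.
The 2 values of 3.1 occupy positions 5–6 → each gets rank 5.
The 2 values of 1.6 occupy positions 7–8 → each gets rank 7.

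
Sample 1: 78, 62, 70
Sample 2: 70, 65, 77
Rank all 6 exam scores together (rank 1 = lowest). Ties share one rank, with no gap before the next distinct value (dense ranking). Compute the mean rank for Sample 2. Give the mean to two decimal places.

Sorted (ascending): 62, 65, 70, 70, 77, 78
The 2 values of 70 share dense rank 3.
Remaining distinct values take the next consecutive integers.
Sample 2 values → pooled ranks: 70→3, 65→2, 77→4
Mean rank = (3 + 2 + 4) / 3 = 3.00

3.00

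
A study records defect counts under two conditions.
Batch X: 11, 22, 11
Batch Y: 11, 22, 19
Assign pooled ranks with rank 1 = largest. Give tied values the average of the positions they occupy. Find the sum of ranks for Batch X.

11.5

Sorted (descending): 22, 22, 19, 11, 11, 11
The 2 values of 22 occupy positions 1–2 → average rank (1+2)/2 = 1.5.
The 3 values of 11 occupy positions 4–6 → average rank 5.
Batch X values → pooled ranks: 11→5, 22→1.5, 11→5
Rank sum = 5 + 1.5 + 5 = 11.5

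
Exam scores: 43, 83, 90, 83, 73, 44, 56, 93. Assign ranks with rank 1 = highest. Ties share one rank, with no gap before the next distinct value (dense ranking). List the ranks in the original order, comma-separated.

7, 3, 2, 3, 4, 6, 5, 1

Sorted (descending): 93, 90, 83, 83, 73, 56, 44, 43
The 2 values of 83 share dense rank 3.
Remaining distinct values take the next consecutive integers.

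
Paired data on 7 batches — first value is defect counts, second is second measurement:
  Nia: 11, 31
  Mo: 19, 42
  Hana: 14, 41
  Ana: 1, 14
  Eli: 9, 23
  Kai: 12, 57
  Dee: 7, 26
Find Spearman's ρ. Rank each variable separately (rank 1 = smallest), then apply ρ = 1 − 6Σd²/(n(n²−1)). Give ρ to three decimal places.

0.857

Ranks of variable 1: 4, 7, 6, 1, 3, 5, 2
Ranks of variable 2: 4, 6, 5, 1, 2, 7, 3
d = r₁ − r₂: 0, 1, 1, 0, 1, -2, -1
d²: 0, 1, 1, 0, 1, 4, 1; Σd² = 8
ρ = 1 − 6·8/(7·48) = 1 − 48/336 = 0.857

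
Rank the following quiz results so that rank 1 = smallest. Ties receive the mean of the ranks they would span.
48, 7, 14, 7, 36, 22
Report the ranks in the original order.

6, 1.5, 3, 1.5, 5, 4

Sorted (ascending): 7, 7, 14, 22, 36, 48
The 2 values of 7 occupy positions 1–2 → average rank (1+2)/2 = 1.5.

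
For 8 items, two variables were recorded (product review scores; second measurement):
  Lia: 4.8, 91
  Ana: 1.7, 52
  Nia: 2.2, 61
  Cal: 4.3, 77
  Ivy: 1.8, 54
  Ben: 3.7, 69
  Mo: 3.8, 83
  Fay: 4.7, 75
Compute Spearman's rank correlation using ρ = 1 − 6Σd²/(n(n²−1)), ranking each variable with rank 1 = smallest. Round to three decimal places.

Ranks of variable 1: 8, 1, 3, 6, 2, 4, 5, 7
Ranks of variable 2: 8, 1, 3, 6, 2, 4, 7, 5
d = r₁ − r₂: 0, 0, 0, 0, 0, 0, -2, 2
d²: 0, 0, 0, 0, 0, 0, 4, 4; Σd² = 8
ρ = 1 − 6·8/(8·63) = 1 − 48/504 = 0.905

0.905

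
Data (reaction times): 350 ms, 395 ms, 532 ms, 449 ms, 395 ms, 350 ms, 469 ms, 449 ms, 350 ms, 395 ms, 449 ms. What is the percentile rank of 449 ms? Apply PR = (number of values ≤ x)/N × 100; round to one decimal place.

N = 11.
Strictly below 449: 6. Equal to 449: 3.
PR = 9/11 × 100 = 81.8

81.8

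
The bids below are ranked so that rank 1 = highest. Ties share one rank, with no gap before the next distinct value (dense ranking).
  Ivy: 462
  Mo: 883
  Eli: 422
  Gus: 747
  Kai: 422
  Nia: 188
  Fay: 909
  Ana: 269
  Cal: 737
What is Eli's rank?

6

Sorted (descending): 909, 883, 747, 737, 462, 422, 422, 269, 188
The 2 values of 422 share dense rank 6.
Remaining distinct values take the next consecutive integers.
Eli has value 422 → rank 6.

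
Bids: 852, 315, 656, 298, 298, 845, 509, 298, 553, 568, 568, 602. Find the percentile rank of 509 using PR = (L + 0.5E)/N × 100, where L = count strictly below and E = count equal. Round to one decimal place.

37.5

N = 12.
Strictly below 509: 4. Equal to 509: 1.
PR = (4 + 0.5·1)/12 × 100 = 37.5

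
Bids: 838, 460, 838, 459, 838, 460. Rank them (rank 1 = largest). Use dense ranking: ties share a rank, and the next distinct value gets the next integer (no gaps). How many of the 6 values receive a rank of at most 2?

Sorted (descending): 838, 838, 838, 460, 460, 459
The 3 values of 838 share dense rank 1.
The 2 values of 460 share dense rank 2.
Remaining distinct values take the next consecutive integers.
Ranks ≤ 2: {1, 1, 1, 2, 2} → 5 values.

5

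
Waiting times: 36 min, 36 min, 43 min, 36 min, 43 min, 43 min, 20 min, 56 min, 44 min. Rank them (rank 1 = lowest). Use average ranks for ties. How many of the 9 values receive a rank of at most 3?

Sorted (ascending): 20, 36, 36, 36, 43, 43, 43, 44, 56
The 3 values of 36 occupy positions 2–4 → average rank 3.
The 3 values of 43 occupy positions 5–7 → average rank 6.
Ranks ≤ 3: {1, 3, 3, 3} → 4 values.

4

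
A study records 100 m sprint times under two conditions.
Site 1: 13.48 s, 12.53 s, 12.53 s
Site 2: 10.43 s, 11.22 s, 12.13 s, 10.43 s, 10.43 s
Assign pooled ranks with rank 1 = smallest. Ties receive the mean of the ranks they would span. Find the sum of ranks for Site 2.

15

Sorted (ascending): 10.43, 10.43, 10.43, 11.22, 12.13, 12.53, 12.53, 13.48
The 3 values of 10.43 occupy positions 1–3 → average rank 2.
The 2 values of 12.53 occupy positions 6–7 → average rank (6+7)/2 = 6.5.
Site 2 values → pooled ranks: 10.43→2, 11.22→4, 12.13→5, 10.43→2, 10.43→2
Rank sum = 2 + 4 + 5 + 2 + 2 = 15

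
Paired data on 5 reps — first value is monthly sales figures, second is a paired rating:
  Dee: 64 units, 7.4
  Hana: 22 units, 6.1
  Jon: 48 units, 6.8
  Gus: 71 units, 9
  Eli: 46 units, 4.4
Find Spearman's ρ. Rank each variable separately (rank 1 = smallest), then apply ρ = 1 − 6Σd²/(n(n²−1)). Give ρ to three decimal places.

0.900

Ranks of variable 1: 4, 1, 3, 5, 2
Ranks of variable 2: 4, 2, 3, 5, 1
d = r₁ − r₂: 0, -1, 0, 0, 1
d²: 0, 1, 0, 0, 1; Σd² = 2
ρ = 1 − 6·2/(5·24) = 1 − 12/120 = 0.900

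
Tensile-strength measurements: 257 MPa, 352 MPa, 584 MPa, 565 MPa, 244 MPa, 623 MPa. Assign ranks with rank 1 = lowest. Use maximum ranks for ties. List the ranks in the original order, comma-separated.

Sorted (ascending): 244, 257, 352, 565, 584, 623
No ties — each value takes its position as its rank.

2, 3, 5, 4, 1, 6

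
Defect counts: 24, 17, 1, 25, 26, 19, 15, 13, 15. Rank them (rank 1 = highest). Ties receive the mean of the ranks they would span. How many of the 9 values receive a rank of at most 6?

Sorted (descending): 26, 25, 24, 19, 17, 15, 15, 13, 1
The 2 values of 15 occupy positions 6–7 → average rank (6+7)/2 = 6.5.
Ranks ≤ 6: {1, 2, 3, 4, 5} → 5 values.

5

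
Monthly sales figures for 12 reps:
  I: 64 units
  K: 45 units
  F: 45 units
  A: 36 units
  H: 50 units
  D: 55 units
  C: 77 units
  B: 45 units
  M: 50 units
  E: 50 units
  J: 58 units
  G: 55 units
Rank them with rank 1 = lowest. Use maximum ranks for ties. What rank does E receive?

7

Sorted (ascending): 36, 45, 45, 45, 50, 50, 50, 55, 55, 58, 64, 77
The 3 values of 45 occupy positions 2–4 → each gets rank 4.
The 3 values of 50 occupy positions 5–7 → each gets rank 7.
The 2 values of 55 occupy positions 8–9 → each gets rank 9.
E has value 50 units → rank 7.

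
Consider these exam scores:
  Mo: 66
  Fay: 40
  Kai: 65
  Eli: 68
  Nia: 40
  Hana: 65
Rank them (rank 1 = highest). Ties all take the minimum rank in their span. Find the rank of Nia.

Sorted (descending): 68, 66, 65, 65, 40, 40
The 2 values of 65 occupy positions 3–4 → each gets rank 3.
The 2 values of 40 occupy positions 5–6 → each gets rank 5.
Nia has value 40 → rank 5.

5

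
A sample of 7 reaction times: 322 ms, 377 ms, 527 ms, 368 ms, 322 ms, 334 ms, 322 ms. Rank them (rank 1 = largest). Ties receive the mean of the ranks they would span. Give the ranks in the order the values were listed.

Sorted (descending): 527, 377, 368, 334, 322, 322, 322
The 3 values of 322 occupy positions 5–7 → average rank 6.

6, 2, 1, 3, 6, 4, 6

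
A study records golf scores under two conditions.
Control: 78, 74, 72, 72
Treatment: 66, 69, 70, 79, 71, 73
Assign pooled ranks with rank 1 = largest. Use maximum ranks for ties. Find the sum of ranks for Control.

Sorted (descending): 79, 78, 74, 73, 72, 72, 71, 70, 69, 66
The 2 values of 72 occupy positions 5–6 → each gets rank 6.
Control values → pooled ranks: 78→2, 74→3, 72→6, 72→6
Rank sum = 2 + 3 + 6 + 6 = 17

17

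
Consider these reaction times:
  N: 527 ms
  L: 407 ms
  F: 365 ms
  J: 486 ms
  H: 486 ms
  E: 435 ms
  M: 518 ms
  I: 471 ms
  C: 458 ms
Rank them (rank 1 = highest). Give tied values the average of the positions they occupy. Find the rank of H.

Sorted (descending): 527, 518, 486, 486, 471, 458, 435, 407, 365
The 2 values of 486 occupy positions 3–4 → average rank (3+4)/2 = 3.5.
H has value 486 ms → rank 3.5.

3.5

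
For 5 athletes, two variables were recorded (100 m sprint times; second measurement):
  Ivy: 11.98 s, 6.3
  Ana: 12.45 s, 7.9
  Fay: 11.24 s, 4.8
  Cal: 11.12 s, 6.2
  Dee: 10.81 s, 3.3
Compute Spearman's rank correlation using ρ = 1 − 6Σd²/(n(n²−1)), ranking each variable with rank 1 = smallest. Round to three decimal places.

0.900

Ranks of variable 1: 4, 5, 3, 2, 1
Ranks of variable 2: 4, 5, 2, 3, 1
d = r₁ − r₂: 0, 0, 1, -1, 0
d²: 0, 0, 1, 1, 0; Σd² = 2
ρ = 1 − 6·2/(5·24) = 1 − 12/120 = 0.900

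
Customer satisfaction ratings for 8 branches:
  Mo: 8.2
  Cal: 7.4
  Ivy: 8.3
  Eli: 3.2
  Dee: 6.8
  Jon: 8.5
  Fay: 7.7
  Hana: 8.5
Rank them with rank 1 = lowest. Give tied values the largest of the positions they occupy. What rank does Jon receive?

Sorted (ascending): 3.2, 6.8, 7.4, 7.7, 8.2, 8.3, 8.5, 8.5
The 2 values of 8.5 occupy positions 7–8 → each gets rank 8.
Jon has value 8.5 → rank 8.

8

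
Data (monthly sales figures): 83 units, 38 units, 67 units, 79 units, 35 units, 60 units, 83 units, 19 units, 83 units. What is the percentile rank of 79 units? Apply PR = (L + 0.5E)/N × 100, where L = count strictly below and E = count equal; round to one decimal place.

N = 9.
Strictly below 79: 5. Equal to 79: 1.
PR = (5 + 0.5·1)/9 × 100 = 61.1

61.1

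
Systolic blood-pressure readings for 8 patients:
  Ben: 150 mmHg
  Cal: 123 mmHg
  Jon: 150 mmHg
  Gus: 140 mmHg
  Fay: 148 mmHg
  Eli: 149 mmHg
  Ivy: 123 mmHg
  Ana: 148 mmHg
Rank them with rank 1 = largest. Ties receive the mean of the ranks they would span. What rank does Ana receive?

4.5

Sorted (descending): 150, 150, 149, 148, 148, 140, 123, 123
The 2 values of 150 occupy positions 1–2 → average rank (1+2)/2 = 1.5.
The 2 values of 148 occupy positions 4–5 → average rank (4+5)/2 = 4.5.
The 2 values of 123 occupy positions 7–8 → average rank (7+8)/2 = 7.5.
Ana has value 148 mmHg → rank 4.5.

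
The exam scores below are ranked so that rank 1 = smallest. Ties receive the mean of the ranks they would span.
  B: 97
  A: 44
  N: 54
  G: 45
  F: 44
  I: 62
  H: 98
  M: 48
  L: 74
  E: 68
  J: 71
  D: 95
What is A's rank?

1.5

Sorted (ascending): 44, 44, 45, 48, 54, 62, 68, 71, 74, 95, 97, 98
The 2 values of 44 occupy positions 1–2 → average rank (1+2)/2 = 1.5.
A has value 44 → rank 1.5.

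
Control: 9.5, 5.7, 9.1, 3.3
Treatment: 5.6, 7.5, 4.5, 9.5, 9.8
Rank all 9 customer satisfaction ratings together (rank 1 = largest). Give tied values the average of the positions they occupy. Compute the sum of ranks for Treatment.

23.5

Sorted (descending): 9.8, 9.5, 9.5, 9.1, 7.5, 5.7, 5.6, 4.5, 3.3
The 2 values of 9.5 occupy positions 2–3 → average rank (2+3)/2 = 2.5.
Treatment values → pooled ranks: 5.6→7, 7.5→5, 4.5→8, 9.5→2.5, 9.8→1
Rank sum = 7 + 5 + 8 + 2.5 + 1 = 23.5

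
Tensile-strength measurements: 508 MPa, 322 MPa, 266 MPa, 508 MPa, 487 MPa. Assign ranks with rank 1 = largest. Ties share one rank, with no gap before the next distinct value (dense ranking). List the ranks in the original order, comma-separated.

1, 3, 4, 1, 2

Sorted (descending): 508, 508, 487, 322, 266
The 2 values of 508 share dense rank 1.
Remaining distinct values take the next consecutive integers.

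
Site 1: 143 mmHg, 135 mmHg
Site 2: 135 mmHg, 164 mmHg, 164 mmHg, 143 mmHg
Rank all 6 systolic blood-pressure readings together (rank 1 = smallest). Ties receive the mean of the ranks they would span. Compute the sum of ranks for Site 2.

16

Sorted (ascending): 135, 135, 143, 143, 164, 164
The 2 values of 135 occupy positions 1–2 → average rank (1+2)/2 = 1.5.
The 2 values of 143 occupy positions 3–4 → average rank (3+4)/2 = 3.5.
The 2 values of 164 occupy positions 5–6 → average rank (5+6)/2 = 5.5.
Site 2 values → pooled ranks: 135→1.5, 164→5.5, 164→5.5, 143→3.5
Rank sum = 1.5 + 5.5 + 5.5 + 3.5 = 16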